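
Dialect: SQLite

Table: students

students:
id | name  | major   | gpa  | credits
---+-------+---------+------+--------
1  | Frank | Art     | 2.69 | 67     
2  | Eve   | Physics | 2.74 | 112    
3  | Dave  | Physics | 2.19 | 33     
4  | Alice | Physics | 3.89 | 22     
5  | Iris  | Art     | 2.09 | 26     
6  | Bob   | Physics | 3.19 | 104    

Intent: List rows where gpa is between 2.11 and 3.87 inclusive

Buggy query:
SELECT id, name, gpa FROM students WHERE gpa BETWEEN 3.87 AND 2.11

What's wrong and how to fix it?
Bug: The bounds are reversed; BETWEEN a AND b requires a <= b to match anything

Fix: Swap the bounds so the smaller value comes first

Corrected query:
SELECT id, name, gpa FROM students WHERE gpa BETWEEN 2.11 AND 3.87

Result:
id | name  | gpa 
---+-------+-----
1  | Frank | 2.69
2  | Eve   | 2.74
3  | Dave  | 2.19
6  | Bob   | 3.19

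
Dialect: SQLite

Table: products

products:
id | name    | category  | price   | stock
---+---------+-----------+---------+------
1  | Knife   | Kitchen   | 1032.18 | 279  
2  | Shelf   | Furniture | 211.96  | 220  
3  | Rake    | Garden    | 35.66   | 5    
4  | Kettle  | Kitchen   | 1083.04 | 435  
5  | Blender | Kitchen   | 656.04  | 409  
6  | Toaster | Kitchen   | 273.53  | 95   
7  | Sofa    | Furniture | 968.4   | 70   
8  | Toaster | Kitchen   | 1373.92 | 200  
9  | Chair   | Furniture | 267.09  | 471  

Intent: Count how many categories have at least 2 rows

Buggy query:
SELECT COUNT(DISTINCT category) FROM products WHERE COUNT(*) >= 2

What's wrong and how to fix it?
Bug: COUNT(*) cannot appear in WHERE; the per-group count doesn't exist yet

Fix: Use a subquery that GROUPs and filters with HAVING, then count its rows

Corrected query:
SELECT COUNT(*) FROM (SELECT category FROM products GROUP BY category HAVING COUNT(*) >= 2)

Result:
COUNT(*)
--------
2       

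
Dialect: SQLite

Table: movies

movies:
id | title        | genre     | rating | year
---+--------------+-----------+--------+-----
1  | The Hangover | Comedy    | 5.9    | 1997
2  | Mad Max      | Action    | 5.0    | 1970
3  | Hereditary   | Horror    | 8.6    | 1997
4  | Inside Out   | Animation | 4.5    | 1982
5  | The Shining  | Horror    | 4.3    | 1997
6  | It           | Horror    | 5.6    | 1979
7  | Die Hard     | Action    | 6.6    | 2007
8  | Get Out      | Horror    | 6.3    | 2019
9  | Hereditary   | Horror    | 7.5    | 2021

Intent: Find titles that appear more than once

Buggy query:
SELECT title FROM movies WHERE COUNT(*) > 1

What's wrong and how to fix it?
Bug: COUNT(*) is an aggregate and cannot be used in WHERE

Fix: Group first, then use HAVING for the count condition

Corrected query:
SELECT title FROM movies GROUP BY title HAVING COUNT(*) > 1

Result:
title     
----------
Hereditary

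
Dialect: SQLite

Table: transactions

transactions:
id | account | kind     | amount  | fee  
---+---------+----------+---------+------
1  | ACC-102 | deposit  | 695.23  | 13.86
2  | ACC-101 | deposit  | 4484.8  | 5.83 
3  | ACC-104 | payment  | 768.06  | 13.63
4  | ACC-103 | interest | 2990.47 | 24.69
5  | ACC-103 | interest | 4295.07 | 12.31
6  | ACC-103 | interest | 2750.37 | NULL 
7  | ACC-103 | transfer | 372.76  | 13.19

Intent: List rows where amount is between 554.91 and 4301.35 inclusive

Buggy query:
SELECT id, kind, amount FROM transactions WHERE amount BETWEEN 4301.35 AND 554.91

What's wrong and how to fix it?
Bug: BETWEEN expects the lower bound first; with 4301.35 AND 554.91 the range is empty

Fix: Write BETWEEN 554.91 AND 4301.35

Corrected query:
SELECT id, kind, amount FROM transactions WHERE amount BETWEEN 554.91 AND 4301.35

Result:
id | kind     | amount 
---+----------+--------
1  | deposit  | 695.23 
3  | payment  | 768.06 
4  | interest | 2990.47
5  | interest | 4295.07
6  | interest | 2750.37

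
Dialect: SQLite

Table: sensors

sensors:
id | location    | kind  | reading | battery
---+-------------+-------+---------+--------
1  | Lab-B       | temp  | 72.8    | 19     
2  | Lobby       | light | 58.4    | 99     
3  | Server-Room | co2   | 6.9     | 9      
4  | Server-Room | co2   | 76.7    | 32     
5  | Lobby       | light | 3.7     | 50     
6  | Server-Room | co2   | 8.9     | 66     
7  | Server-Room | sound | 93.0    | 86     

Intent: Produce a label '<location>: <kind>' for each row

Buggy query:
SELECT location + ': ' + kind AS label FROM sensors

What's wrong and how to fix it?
Bug: SQLite uses || for string concatenation; + coerces text to numbers (yielding 0)

Fix: Replace + with || to concatenate text

Corrected query:
SELECT location || ': ' || kind AS label FROM sensors

Result:
label             
------------------
Lab-B: temp       
Lobby: light      
Server-Room: co2  
Server-Room: co2  
Lobby: light      
Server-Room: co2  
Server-Room: sound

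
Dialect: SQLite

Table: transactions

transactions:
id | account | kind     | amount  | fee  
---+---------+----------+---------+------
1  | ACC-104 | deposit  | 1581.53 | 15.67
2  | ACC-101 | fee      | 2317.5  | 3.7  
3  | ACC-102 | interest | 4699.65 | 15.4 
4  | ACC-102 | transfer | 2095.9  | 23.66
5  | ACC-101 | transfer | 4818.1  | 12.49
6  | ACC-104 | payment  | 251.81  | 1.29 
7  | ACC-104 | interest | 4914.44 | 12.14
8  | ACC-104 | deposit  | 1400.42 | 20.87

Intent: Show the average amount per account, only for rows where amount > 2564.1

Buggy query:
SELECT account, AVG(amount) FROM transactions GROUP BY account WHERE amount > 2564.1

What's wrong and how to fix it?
Bug: Row-level WHERE must come before GROUP BY in the clause order

Fix: Move the WHERE clause before GROUP BY

Corrected query:
SELECT account, AVG(amount) FROM transactions WHERE amount > 2564.1 GROUP BY account

Result:
account | AVG(amount)
--------+------------
ACC-101 | 4818.1     
ACC-102 | 4699.65    
ACC-104 | 4914.44    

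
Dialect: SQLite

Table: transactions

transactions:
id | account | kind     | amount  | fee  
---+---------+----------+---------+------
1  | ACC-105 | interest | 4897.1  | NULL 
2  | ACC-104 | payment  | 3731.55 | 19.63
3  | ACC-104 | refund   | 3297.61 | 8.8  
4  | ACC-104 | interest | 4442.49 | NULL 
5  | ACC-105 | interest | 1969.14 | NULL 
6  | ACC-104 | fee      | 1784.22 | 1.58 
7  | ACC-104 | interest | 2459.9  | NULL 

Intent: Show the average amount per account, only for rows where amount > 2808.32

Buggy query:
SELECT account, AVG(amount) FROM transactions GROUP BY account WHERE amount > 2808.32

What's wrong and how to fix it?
Bug: Row-level WHERE must come before GROUP BY in the clause order

Fix: Move the WHERE clause before GROUP BY

Corrected query:
SELECT account, AVG(amount) FROM transactions WHERE amount > 2808.32 GROUP BY account

Result:
account | AVG(amount)
--------+------------
ACC-104 | 3823.883333
ACC-105 | 4897.1     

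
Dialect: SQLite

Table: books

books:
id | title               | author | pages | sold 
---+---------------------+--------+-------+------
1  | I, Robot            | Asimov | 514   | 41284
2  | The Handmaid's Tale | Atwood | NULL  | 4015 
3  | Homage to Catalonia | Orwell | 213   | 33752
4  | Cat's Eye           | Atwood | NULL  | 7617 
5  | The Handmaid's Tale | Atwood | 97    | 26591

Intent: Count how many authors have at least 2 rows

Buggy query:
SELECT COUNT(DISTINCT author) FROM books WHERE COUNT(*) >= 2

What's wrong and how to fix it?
Bug: COUNT(*) cannot appear in WHERE; the per-group count doesn't exist yet

Fix: Group first with HAVING COUNT(*) >= 2, then COUNT the resulting groups

Corrected query:
SELECT COUNT(*) FROM (SELECT author FROM books GROUP BY author HAVING COUNT(*) >= 2)

Result:
COUNT(*)
--------
1       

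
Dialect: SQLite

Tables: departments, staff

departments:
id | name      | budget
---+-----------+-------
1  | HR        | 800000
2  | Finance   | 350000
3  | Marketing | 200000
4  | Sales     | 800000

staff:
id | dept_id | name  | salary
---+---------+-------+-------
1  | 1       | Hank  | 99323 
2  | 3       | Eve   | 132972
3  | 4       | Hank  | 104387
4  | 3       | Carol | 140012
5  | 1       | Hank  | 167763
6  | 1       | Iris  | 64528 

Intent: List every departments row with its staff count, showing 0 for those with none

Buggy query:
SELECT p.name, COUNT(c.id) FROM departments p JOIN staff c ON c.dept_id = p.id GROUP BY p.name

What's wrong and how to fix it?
Bug: INNER JOIN drops departments rows that have no matching staff rows

Fix: Use LEFT JOIN so parents without children still appear (COUNT(c.id) gives 0)

Corrected query:
SELECT p.name, COUNT(c.id) FROM departments p LEFT JOIN staff c ON c.dept_id = p.id GROUP BY p.name

Result:
name      | COUNT(c.id)
----------+------------
Finance   | 0          
HR        | 3          
Marketing | 2          
Sales     | 1          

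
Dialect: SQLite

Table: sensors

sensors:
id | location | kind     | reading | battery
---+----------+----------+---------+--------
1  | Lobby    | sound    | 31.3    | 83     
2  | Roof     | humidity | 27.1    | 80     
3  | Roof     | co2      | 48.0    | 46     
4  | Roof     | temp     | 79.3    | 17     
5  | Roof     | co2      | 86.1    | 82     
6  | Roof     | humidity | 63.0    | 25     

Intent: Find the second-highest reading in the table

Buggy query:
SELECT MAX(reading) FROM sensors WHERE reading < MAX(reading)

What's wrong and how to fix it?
Bug: MAX(reading) on the right of the comparison is an aggregate-in-WHERE error

Fix: Compute the overall MAX in a subquery, then take MAX of rows below it

Corrected query:
SELECT MAX(reading) FROM sensors WHERE reading < (SELECT MAX(reading) FROM sensors)

Result:
MAX(reading)
------------
79.3        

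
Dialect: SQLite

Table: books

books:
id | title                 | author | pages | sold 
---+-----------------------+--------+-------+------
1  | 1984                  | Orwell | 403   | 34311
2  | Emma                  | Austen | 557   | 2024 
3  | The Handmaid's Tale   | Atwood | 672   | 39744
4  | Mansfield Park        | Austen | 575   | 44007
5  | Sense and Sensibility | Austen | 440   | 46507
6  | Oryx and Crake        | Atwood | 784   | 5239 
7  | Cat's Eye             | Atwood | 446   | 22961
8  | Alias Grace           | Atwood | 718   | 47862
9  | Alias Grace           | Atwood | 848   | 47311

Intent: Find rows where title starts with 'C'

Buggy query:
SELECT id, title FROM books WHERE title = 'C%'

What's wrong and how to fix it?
Bug: '=' compares the literal string including the % character; pattern matching needs LIKE

Fix: Replace '=' with LIKE so 'C%' is treated as a pattern

Corrected query:
SELECT id, title FROM books WHERE title LIKE 'C%'

Result:
id | title    
---+----------
7  | Cat's Eye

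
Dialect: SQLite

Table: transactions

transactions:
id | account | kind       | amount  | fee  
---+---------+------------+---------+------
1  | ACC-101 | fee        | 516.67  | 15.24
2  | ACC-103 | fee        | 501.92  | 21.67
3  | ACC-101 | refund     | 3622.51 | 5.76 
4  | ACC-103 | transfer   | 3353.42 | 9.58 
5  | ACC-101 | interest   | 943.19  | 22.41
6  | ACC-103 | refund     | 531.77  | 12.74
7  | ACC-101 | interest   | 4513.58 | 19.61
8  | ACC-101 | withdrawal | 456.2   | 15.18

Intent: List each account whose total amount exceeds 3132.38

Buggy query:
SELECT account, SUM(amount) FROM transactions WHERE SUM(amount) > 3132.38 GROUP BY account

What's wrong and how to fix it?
Bug: WHERE runs before GROUP BY, so aggregates aren't available there

Fix: Use HAVING (which filters groups after aggregation) instead of WHERE

Corrected query:
SELECT account, SUM(amount) FROM transactions GROUP BY account HAVING SUM(amount) > 3132.38

Result:
account | SUM(amount)
--------+------------
ACC-101 | 10052.15   
ACC-103 | 4387.11    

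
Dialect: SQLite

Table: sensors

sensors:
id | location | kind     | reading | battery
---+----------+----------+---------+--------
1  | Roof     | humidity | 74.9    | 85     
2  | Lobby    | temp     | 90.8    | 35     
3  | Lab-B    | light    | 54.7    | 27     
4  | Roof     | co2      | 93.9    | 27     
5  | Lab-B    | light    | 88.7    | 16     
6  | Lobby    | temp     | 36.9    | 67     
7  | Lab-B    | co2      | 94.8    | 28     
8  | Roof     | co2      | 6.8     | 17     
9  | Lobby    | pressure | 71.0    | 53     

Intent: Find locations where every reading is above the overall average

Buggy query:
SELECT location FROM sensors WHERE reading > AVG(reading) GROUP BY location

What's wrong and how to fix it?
Bug: AVG() is an aggregate; it can't sit directly in WHERE

Fix: Compute the overall average in a scalar subquery and compare each group's MIN against it in HAVING

Corrected query:
SELECT location FROM sensors GROUP BY location HAVING MIN(reading) > (SELECT AVG(reading) FROM sensors)

Result:
(no rows)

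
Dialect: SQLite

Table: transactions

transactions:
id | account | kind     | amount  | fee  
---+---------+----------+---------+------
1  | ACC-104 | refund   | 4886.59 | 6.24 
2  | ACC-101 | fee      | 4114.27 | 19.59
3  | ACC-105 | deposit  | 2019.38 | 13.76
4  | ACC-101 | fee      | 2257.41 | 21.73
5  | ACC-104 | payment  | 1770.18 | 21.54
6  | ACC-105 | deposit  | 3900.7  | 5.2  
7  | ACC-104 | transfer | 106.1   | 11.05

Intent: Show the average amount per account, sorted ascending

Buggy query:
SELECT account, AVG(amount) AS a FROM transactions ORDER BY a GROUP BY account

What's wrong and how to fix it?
Bug: ORDER BY appears before GROUP BY; SQL clause order requires GROUP BY first

Fix: Move ORDER BY to the end, after GROUP BY

Corrected query:
SELECT account, AVG(amount) AS a FROM transactions GROUP BY account ORDER BY a

Result:
account | a      
--------+--------
ACC-104 | 2254.29
ACC-105 | 2960.04
ACC-101 | 3185.84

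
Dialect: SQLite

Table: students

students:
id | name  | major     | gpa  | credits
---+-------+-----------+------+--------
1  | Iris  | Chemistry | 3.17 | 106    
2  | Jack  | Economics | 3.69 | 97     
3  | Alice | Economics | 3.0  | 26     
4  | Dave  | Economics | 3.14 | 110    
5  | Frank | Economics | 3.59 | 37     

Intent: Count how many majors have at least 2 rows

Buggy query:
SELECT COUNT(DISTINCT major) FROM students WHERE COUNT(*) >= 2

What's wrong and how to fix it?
Bug: WHERE filters individual rows, not groups, so a group-level COUNT is invalid there

Fix: Group first with HAVING COUNT(*) >= 2, then COUNT the resulting groups

Corrected query:
SELECT COUNT(*) FROM (SELECT major FROM students GROUP BY major HAVING COUNT(*) >= 2)

Result:
COUNT(*)
--------
1       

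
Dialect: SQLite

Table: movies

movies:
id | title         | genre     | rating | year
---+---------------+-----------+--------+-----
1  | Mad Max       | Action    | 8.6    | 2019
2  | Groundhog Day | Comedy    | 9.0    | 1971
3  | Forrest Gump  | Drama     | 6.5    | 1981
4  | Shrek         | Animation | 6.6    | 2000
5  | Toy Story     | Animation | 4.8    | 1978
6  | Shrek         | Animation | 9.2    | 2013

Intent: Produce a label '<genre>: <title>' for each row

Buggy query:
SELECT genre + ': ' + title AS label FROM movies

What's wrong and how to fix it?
Bug: SQLite uses || for string concatenation; + coerces text to numbers (yielding 0)

Fix: Replace + with || to concatenate text

Corrected query:
SELECT genre || ': ' || title AS label FROM movies

Result:
label                
---------------------
Action: Mad Max      
Comedy: Groundhog Day
Drama: Forrest Gump  
Animation: Shrek     
Animation: Toy Story 
Animation: Shrek     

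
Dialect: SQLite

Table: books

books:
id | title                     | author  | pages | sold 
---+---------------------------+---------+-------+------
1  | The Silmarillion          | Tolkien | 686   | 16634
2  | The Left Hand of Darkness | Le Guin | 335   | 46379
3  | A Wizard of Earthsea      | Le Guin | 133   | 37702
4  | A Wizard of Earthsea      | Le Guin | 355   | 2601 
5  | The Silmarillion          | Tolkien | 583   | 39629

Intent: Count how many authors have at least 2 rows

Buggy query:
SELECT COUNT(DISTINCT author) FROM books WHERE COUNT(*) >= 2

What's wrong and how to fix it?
Bug: WHERE filters individual rows, not groups, so a group-level COUNT is invalid there

Fix: Use a subquery that GROUPs and filters with HAVING, then count its rows

Corrected query:
SELECT COUNT(*) FROM (SELECT author FROM books GROUP BY author HAVING COUNT(*) >= 2)

Result:
COUNT(*)
--------
2       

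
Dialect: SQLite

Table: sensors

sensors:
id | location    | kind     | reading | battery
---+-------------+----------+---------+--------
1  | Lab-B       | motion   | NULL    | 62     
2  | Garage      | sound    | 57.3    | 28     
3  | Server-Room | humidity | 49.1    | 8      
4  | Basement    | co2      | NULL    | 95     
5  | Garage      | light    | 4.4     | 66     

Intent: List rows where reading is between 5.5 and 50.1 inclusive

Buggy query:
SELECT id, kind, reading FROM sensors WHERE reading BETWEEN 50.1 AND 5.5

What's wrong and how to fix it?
Bug: The bounds are reversed; BETWEEN a AND b requires a <= b to match anything

Fix: Write BETWEEN 5.5 AND 50.1

Corrected query:
SELECT id, kind, reading FROM sensors WHERE reading BETWEEN 5.5 AND 50.1

Result:
id | kind     | reading
---+----------+--------
3  | humidity | 49.1   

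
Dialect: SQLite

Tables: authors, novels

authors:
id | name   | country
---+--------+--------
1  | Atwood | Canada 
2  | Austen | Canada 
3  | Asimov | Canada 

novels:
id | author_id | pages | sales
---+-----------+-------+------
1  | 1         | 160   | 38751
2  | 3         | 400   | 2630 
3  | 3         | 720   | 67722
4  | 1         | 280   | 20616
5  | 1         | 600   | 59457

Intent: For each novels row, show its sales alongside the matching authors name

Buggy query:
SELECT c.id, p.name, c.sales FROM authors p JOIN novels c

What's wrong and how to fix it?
Bug: JOIN with no ON clause produces a cartesian product; every novels row pairs with every authors row

Fix: Specify the join condition linking the foreign key to the parent id

Corrected query:
SELECT c.id, p.name, c.sales FROM authors p JOIN novels c ON c.author_id = p.id

Result:
id | name   | sales
---+--------+------
1  | Atwood | 38751
2  | Asimov | 2630 
3  | Asimov | 67722
4  | Atwood | 20616
5  | Atwood | 59457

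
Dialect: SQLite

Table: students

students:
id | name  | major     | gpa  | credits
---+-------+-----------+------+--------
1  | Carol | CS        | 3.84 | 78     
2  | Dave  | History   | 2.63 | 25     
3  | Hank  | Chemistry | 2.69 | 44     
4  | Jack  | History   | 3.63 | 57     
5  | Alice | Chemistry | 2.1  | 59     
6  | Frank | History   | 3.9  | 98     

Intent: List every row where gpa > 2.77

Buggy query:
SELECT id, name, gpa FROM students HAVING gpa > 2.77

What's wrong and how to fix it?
Bug: HAVING filters the output of aggregation, but this query has no GROUP BY and no aggregate functions, so SQLite rejects it (HAVING clause on a non-aggregate query); the condition here is per row

Fix: Use WHERE for row-level filtering

Corrected query:
SELECT id, name, gpa FROM students WHERE gpa > 2.77

Result:
id | name  | gpa 
---+-------+-----
1  | Carol | 3.84
4  | Jack  | 3.63
6  | Frank | 3.9 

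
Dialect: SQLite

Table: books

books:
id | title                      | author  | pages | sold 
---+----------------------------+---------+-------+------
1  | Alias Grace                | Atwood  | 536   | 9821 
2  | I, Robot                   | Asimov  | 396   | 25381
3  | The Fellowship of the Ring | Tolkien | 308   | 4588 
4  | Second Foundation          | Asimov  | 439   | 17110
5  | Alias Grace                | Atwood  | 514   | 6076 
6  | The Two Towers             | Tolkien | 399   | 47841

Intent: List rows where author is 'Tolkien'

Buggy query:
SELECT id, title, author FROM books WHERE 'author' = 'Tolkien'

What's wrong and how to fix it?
Bug: Single quotes denote string literals in SQL; the column name is being compared as a constant string

Fix: Remove the quotes around the column name (or use double quotes for an identifier)

Corrected query:
SELECT id, title, author FROM books WHERE author = 'Tolkien'

Result:
id | title                      | author 
---+----------------------------+--------
3  | The Fellowship of the Ring | Tolkien
6  | The Two Towers             | Tolkien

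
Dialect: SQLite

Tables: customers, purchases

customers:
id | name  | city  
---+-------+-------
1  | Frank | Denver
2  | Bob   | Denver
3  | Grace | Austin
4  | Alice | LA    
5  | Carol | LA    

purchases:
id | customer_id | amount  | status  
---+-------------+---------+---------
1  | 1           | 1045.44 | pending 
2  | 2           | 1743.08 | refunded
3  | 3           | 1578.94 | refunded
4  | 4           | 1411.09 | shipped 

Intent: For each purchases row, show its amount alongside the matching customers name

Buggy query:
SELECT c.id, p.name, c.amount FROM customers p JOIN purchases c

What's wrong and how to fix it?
Bug: Missing join condition: each purchases row is matched to all customers rows instead of just its own

Fix: Add ON c.customer_id = p.id to the JOIN

Corrected query:
SELECT c.id, p.name, c.amount FROM customers p JOIN purchases c ON c.customer_id = p.id

Result:
id | name  | amount 
---+-------+--------
1  | Frank | 1045.44
2  | Bob   | 1743.08
3  | Grace | 1578.94
4  | Alice | 1411.09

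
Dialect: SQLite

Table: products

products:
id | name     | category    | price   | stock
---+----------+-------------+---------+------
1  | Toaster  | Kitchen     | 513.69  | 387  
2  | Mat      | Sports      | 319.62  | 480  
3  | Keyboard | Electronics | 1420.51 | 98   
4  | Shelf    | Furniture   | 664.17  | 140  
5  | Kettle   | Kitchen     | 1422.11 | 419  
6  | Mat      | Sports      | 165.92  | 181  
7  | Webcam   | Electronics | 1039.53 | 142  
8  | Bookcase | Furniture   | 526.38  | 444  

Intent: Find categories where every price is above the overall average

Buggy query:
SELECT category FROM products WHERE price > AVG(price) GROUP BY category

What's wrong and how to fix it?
Bug: WHERE evaluates per row before aggregation, so AVG() is unavailable

Fix: Compute the overall average in a scalar subquery and compare each group's MIN against it in HAVING

Corrected query:
SELECT category FROM products GROUP BY category HAVING MIN(price) > (SELECT AVG(price) FROM products)

Result:
category   
-----------
Electronics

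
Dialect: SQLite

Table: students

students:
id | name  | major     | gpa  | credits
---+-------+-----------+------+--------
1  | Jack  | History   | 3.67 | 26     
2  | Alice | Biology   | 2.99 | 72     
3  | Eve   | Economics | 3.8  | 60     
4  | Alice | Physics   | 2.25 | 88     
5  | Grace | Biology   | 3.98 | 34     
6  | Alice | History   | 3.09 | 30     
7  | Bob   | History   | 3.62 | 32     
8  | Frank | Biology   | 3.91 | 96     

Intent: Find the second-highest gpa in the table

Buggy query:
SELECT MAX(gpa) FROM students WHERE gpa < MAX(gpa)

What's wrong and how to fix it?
Bug: MAX(gpa) on the right of the comparison is an aggregate-in-WHERE error

Fix: Compute the overall MAX in a subquery, then take MAX of rows below it

Corrected query:
SELECT MAX(gpa) FROM students WHERE gpa < (SELECT MAX(gpa) FROM students)

Result:
MAX(gpa)
--------
3.91    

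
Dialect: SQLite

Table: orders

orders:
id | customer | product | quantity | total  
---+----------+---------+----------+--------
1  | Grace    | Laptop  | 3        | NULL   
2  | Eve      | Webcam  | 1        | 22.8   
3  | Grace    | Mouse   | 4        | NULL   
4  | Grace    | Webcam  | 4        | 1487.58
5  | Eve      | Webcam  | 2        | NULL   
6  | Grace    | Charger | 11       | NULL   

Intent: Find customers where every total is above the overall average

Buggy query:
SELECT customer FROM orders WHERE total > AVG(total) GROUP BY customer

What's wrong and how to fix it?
Bug: WHERE evaluates per row before aggregation, so AVG() is unavailable

Fix: Compute the overall average in a scalar subquery and compare each group's MIN against it in HAVING

Corrected query:
SELECT customer FROM orders GROUP BY customer HAVING MIN(total) > (SELECT AVG(total) FROM orders)

Result:
customer
--------
Grace   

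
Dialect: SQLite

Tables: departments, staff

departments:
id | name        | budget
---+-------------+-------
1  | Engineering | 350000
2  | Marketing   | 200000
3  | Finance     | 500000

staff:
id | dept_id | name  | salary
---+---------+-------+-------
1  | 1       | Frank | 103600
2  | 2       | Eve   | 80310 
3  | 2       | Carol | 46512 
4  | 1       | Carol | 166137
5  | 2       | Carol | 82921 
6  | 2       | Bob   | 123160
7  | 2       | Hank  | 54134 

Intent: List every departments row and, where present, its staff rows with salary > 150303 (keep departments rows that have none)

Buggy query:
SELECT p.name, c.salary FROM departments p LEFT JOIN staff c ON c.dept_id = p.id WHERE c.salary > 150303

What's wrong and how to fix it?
Bug: A WHERE condition on the right-hand table after LEFT JOIN drops unmatched parents

Fix: Put 'c.salary > 150303' in the JOIN's ON clause instead of WHERE

Corrected query:
SELECT p.name, c.salary FROM departments p LEFT JOIN staff c ON c.dept_id = p.id AND c.salary > 150303

Result:
name        | salary
------------+-------
Engineering | 166137
Marketing   | NULL  
Finance     | NULL  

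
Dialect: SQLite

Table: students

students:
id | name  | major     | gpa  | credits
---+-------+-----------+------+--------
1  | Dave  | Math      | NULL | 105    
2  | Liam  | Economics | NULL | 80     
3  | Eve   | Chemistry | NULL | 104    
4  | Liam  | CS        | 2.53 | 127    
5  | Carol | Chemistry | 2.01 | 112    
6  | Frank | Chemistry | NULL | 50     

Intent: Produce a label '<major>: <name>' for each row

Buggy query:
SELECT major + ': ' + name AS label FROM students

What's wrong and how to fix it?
Bug: '+' is numeric addition; on text columns SQLite converts them to 0 instead of concatenating

Fix: Use the || operator for string concatenation

Corrected query:
SELECT major || ': ' || name AS label FROM students

Result:
label           
----------------
Math: Dave      
Economics: Liam 
Chemistry: Eve  
CS: Liam        
Chemistry: Carol
Chemistry: Frank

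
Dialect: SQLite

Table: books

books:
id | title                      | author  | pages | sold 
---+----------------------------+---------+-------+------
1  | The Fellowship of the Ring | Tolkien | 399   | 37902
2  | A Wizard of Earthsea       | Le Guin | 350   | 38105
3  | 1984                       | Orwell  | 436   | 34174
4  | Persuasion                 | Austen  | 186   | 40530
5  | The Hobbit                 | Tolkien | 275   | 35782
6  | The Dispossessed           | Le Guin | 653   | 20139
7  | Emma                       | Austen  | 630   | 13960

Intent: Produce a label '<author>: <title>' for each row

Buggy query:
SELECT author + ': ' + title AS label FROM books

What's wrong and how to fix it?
Bug: '+' is numeric addition; on text columns SQLite converts them to 0 instead of concatenating

Fix: Replace + with || to concatenate text

Corrected query:
SELECT author || ': ' || title AS label FROM books

Result:
label                              
-----------------------------------
Tolkien: The Fellowship of the Ring
Le Guin: A Wizard of Earthsea      
Orwell: 1984                       
Austen: Persuasion                 
Tolkien: The Hobbit                
Le Guin: The Dispossessed          
Austen: Emma                       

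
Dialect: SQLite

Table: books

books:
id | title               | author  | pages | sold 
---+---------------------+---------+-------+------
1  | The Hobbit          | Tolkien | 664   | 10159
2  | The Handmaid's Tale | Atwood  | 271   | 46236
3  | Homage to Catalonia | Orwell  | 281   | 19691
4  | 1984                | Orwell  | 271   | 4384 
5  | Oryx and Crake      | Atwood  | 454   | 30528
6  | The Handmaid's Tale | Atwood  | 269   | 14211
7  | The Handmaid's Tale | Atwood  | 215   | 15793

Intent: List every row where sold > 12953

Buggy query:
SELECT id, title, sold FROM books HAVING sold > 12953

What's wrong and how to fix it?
Bug: HAVING filters the output of aggregation, but this query has no GROUP BY and no aggregate functions, so SQLite rejects it (HAVING clause on a non-aggregate query); the condition here is per row

Fix: Use WHERE for row-level filtering

Corrected query:
SELECT id, title, sold FROM books WHERE sold > 12953

Result:
id | title               | sold 
---+---------------------+------
2  | The Handmaid's Tale | 46236
3  | Homage to Catalonia | 19691
5  | Oryx and Crake      | 30528
6  | The Handmaid's Tale | 14211
7  | The Handmaid's Tale | 15793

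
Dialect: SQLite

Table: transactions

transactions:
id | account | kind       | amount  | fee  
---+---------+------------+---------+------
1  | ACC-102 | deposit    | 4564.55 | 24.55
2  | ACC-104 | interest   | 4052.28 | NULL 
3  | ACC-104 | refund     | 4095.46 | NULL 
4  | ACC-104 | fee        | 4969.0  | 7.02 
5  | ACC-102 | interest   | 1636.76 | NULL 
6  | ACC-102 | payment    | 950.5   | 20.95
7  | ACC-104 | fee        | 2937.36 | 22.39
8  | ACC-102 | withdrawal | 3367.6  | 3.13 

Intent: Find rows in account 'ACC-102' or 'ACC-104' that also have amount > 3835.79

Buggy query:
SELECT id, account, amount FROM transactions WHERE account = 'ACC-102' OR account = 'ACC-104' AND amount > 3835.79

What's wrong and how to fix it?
Bug: AND binds tighter than OR, so this parses as account = 'ACC-102' OR (account = 'ACC-104' AND amount > 3835.79)

Fix: Add parentheses around the OR so the AND applies to both alternatives

Corrected query:
SELECT id, account, amount FROM transactions WHERE (account = 'ACC-102' OR account = 'ACC-104') AND amount > 3835.79

Result:
id | account | amount 
---+---------+--------
1  | ACC-102 | 4564.55
2  | ACC-104 | 4052.28
3  | ACC-104 | 4095.46
4  | ACC-104 | 4969   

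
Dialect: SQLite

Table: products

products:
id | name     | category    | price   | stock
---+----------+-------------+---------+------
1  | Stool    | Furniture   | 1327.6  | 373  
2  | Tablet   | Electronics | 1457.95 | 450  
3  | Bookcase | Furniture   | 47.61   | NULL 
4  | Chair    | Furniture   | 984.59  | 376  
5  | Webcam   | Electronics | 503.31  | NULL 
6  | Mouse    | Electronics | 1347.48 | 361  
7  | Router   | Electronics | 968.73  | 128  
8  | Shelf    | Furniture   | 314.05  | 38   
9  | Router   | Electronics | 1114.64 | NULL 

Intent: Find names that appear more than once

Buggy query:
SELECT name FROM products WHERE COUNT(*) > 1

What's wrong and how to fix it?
Bug: COUNT(*) is an aggregate and cannot be used in WHERE

Fix: Group first, then use HAVING for the count condition

Corrected query:
SELECT name FROM products GROUP BY name HAVING COUNT(*) > 1

Result:
name  
------
Router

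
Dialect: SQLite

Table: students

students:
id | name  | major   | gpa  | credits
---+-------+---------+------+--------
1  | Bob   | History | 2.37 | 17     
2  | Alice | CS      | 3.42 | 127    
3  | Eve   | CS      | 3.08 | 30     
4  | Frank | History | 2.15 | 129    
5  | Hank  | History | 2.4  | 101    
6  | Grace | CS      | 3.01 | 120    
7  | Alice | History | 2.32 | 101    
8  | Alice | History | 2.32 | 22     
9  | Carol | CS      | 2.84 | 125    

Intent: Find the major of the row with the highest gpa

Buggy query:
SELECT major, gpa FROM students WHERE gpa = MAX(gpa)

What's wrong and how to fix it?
Bug: MAX(gpa) is an aggregate and cannot be used directly in WHERE

Fix: Use a subquery: WHERE gpa = (SELECT MAX(gpa) FROM students)

Corrected query:
SELECT major, gpa FROM students WHERE gpa = (SELECT MAX(gpa) FROM students)

Result:
major | gpa 
------+-----
CS    | 3.42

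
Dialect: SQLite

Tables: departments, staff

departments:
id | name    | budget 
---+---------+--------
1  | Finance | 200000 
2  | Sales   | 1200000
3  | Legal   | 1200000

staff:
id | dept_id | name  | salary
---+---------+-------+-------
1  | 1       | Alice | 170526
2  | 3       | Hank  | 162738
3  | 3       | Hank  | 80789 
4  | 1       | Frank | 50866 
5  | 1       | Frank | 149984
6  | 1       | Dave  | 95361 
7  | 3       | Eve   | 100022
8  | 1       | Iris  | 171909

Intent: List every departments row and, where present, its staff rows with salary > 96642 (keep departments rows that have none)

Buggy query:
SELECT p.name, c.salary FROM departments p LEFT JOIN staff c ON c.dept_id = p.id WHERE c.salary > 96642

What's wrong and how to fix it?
Bug: A WHERE condition on the right-hand table after LEFT JOIN drops unmatched parents

Fix: Put 'c.salary > 96642' in the JOIN's ON clause instead of WHERE

Corrected query:
SELECT p.name, c.salary FROM departments p LEFT JOIN staff c ON c.dept_id = p.id AND c.salary > 96642

Result:
name    | salary
--------+-------
Finance | 149984
Finance | 170526
Finance | 171909
Sales   | NULL  
Legal   | 100022
Legal   | 162738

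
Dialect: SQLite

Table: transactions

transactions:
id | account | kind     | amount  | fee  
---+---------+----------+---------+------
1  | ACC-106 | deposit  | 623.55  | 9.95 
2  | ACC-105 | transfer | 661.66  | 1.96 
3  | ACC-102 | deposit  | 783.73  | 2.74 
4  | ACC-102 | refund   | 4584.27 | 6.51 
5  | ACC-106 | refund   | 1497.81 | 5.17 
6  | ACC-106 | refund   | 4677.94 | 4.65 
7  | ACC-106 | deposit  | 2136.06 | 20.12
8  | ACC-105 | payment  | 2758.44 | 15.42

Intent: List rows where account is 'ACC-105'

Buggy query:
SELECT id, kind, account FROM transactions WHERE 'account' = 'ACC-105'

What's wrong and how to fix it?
Bug: 'account' in single quotes is a string literal, not the column; the comparison is literal-vs-literal and never true

Fix: Remove the quotes around the column name (or use double quotes for an identifier)

Corrected query:
SELECT id, kind, account FROM transactions WHERE account = 'ACC-105'

Result:
id | kind     | account
---+----------+--------
2  | transfer | ACC-105
8  | payment  | ACC-105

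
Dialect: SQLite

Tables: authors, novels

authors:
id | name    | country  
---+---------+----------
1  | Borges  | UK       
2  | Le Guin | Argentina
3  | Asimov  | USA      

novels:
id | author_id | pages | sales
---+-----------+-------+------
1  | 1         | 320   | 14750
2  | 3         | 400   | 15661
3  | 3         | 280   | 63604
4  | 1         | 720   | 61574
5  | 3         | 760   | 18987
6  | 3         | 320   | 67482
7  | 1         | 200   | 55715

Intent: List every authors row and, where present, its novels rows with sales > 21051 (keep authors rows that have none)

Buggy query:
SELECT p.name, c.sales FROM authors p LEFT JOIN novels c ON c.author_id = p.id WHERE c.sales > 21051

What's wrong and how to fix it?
Bug: Filtering c.sales in WHERE discards the NULL rows produced by LEFT JOIN, turning it into an inner join

Fix: Put 'c.sales > 21051' in the JOIN's ON clause instead of WHERE

Corrected query:
SELECT p.name, c.sales FROM authors p LEFT JOIN novels c ON c.author_id = p.id AND c.sales > 21051

Result:
name    | sales
--------+------
Borges  | 55715
Borges  | 61574
Le Guin | NULL 
Asimov  | 63604
Asimov  | 67482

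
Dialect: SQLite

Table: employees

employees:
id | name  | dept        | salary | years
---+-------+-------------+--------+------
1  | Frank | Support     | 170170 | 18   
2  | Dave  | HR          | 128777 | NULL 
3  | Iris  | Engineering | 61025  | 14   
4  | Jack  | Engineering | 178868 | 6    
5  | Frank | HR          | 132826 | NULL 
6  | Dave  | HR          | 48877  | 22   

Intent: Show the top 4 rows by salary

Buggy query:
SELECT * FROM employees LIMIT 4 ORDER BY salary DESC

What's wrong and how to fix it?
Bug: ORDER BY cannot follow LIMIT; LIMIT is the final clause

Fix: Sort with ORDER BY, then apply LIMIT

Corrected query:
SELECT * FROM employees ORDER BY salary DESC LIMIT 4

Result:
id | name  | dept        | salary | years
---+-------+-------------+--------+------
4  | Jack  | Engineering | 178868 | 6    
1  | Frank | Support     | 170170 | 18   
5  | Frank | HR          | 132826 | NULL 
2  | Dave  | HR          | 128777 | NULL 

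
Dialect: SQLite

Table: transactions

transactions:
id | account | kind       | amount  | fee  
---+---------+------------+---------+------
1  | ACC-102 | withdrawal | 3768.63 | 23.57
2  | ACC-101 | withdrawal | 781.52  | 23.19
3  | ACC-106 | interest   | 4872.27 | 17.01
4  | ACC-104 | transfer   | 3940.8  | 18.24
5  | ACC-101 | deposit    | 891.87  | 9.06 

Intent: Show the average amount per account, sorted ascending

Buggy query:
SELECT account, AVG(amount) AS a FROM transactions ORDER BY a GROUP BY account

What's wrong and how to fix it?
Bug: GROUP BY must precede ORDER BY

Fix: Move ORDER BY to the end, after GROUP BY

Corrected query:
SELECT account, AVG(amount) AS a FROM transactions GROUP BY account ORDER BY a

Result:
account | a      
--------+--------
ACC-101 | 836.695
ACC-102 | 3768.63
ACC-104 | 3940.8 
ACC-106 | 4872.27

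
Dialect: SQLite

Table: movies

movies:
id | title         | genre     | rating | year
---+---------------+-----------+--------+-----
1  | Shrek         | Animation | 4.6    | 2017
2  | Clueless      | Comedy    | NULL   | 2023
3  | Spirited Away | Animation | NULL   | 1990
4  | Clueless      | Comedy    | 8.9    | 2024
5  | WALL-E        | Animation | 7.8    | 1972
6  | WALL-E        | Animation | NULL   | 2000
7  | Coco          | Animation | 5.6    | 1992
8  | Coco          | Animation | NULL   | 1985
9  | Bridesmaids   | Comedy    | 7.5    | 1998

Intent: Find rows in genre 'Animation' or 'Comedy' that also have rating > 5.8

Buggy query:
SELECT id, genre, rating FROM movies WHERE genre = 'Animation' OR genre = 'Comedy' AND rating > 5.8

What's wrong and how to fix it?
Bug: AND binds tighter than OR, so this parses as genre = 'Animation' OR (genre = 'Comedy' AND rating > 5.8)

Fix: Add parentheses around the OR so the AND applies to both alternatives

Corrected query:
SELECT id, genre, rating FROM movies WHERE (genre = 'Animation' OR genre = 'Comedy') AND rating > 5.8

Result:
id | genre     | rating
---+-----------+-------
4  | Comedy    | 8.9   
5  | Animation | 7.8   
9  | Comedy    | 7.5   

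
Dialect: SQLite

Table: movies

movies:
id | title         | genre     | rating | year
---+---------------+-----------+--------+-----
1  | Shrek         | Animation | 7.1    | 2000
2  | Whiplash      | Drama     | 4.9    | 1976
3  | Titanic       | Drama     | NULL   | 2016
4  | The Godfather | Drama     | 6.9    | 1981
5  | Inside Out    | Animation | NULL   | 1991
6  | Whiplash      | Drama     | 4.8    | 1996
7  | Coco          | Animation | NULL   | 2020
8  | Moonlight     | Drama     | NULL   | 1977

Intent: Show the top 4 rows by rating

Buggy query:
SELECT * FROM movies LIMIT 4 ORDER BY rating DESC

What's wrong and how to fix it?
Bug: LIMIT must come after ORDER BY

Fix: Swap the clauses: ORDER BY first, then LIMIT

Corrected query:
SELECT * FROM movies ORDER BY rating DESC LIMIT 4

Result:
id | title         | genre     | rating | year
---+---------------+-----------+--------+-----
1  | Shrek         | Animation | 7.1    | 2000
4  | The Godfather | Drama     | 6.9    | 1981
2  | Whiplash      | Drama     | 4.9    | 1976
6  | Whiplash      | Drama     | 4.8    | 1996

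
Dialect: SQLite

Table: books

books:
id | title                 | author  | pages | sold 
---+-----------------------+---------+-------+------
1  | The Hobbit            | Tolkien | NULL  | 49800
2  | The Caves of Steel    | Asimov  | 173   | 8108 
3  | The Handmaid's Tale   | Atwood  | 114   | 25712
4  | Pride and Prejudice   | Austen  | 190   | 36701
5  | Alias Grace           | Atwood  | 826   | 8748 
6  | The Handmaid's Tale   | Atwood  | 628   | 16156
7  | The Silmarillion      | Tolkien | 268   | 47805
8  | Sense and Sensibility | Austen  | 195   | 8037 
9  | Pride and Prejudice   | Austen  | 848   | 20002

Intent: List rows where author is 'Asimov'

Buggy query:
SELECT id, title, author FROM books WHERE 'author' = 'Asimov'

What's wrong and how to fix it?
Bug: Single quotes denote string literals in SQL; the column name is being compared as a constant string

Fix: Reference the column as author without single quotes

Corrected query:
SELECT id, title, author FROM books WHERE author = 'Asimov'

Result:
id | title              | author
---+--------------------+-------
2  | The Caves of Steel | Asimov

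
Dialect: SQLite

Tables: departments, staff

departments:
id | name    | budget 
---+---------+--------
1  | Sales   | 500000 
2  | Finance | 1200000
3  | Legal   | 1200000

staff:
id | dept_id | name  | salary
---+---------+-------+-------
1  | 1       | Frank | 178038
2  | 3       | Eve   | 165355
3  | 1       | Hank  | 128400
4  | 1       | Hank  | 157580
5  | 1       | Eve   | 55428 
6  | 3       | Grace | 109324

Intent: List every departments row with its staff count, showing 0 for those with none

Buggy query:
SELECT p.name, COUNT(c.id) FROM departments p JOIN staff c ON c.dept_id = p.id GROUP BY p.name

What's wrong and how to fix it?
Bug: An inner join excludes parents with zero children

Fix: Switch to LEFT JOIN to retain unmatched parent rows

Corrected query:
SELECT p.name, COUNT(c.id) FROM departments p LEFT JOIN staff c ON c.dept_id = p.id GROUP BY p.name

Result:
name    | COUNT(c.id)
--------+------------
Finance | 0          
Legal   | 2          
Sales   | 4          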